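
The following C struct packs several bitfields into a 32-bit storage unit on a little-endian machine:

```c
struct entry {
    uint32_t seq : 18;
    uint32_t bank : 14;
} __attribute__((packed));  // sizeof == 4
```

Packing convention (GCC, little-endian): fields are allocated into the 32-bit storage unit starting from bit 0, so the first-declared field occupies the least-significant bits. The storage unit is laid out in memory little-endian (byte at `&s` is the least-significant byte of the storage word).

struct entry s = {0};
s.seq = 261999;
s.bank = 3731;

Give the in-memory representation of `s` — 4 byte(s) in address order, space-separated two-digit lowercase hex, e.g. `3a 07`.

seq (18b) val=261999 bits=0x3ff6f at bit 0: 0x0003ff6f
bank (14b) val=3731 bits=0xe93 at bit 18: 0x3a4fff6f
word = 0x3a4fff6f → little-endian bytes:
  [0]=0x6f  [1]=0xff  [2]=0x4f  [3]=0x3a

6f ff 4f 3a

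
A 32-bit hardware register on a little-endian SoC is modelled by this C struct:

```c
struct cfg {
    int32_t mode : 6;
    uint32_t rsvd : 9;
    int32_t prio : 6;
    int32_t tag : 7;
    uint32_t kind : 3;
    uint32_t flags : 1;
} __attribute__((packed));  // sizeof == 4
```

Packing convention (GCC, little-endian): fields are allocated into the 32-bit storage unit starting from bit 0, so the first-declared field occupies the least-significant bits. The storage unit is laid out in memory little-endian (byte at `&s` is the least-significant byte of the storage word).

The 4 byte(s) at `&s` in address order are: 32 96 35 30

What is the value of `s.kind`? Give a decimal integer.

3

[0]=0x32 [1]=0x96 [2]=0x35 [3]=0x30 (little-endian) → word 0x30359632
mode [0+:6] = (word>>0) & 0x3f = 50
rsvd [6+:9] = (word>>6) & 0x1ff = 88
prio [15+:6] = (word>>15) & 0x3f = 43
tag [21+:7] = (word>>21) & 0x7f = 1
kind [28+:3] = (word>>28) & 0x7 = 3  ←
flags [31+:1] = (word>>31) & 0x1 = 0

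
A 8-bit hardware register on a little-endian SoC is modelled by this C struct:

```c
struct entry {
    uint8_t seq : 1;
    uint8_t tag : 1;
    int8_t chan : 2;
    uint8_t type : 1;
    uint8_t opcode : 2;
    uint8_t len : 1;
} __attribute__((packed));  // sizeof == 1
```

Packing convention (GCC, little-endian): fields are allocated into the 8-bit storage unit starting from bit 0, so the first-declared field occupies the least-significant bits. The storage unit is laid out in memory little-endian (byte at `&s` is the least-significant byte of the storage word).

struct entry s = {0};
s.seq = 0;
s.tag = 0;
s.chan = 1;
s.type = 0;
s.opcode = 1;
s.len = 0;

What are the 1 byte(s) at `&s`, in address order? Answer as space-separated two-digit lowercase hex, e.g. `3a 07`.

seq (1b) val=0 bits=0x0 at bit 0: 0x00
tag (1b) val=0 bits=0x0 at bit 1: 0x00
chan (2b) val=1 bits=0x1 at bit 2: 0x04
type (1b) val=0 bits=0x0 at bit 4: 0x04
opcode (2b) val=1 bits=0x1 at bit 5: 0x24
len (1b) val=0 bits=0x0 at bit 7: 0x24
word = 0x24 → little-endian bytes:
  [0]=0x24

24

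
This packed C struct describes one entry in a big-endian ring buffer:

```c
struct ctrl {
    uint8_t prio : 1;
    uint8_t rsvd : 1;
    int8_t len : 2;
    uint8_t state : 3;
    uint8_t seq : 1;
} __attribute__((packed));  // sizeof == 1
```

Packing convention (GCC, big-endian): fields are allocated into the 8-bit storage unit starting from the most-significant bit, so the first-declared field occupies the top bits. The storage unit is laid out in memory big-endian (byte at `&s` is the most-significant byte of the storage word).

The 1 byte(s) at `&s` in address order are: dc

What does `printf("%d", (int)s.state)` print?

6

[0]=0xdc (big-endian) → word 0xdc
prio [7+:1] = (word>>7) & 0x1 = 1
rsvd [6+:1] = (word>>6) & 0x1 = 1
len [4+:2] = (word>>4) & 0x3 = 1
state [1+:3] = (word>>1) & 0x7 = 6  ←
seq [0+:1] = (word>>0) & 0x1 = 0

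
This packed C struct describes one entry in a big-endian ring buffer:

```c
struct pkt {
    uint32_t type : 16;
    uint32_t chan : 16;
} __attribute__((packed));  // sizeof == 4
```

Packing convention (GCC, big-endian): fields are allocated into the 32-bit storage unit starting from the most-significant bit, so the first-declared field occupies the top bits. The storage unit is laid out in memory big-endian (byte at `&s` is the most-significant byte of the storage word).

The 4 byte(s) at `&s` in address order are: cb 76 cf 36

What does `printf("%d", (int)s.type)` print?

[0]=0xcb [1]=0x76 [2]=0xcf [3]=0x36 (big-endian) → word 0xcb76cf36
type:16 @ bit 16 → (0xcb76cf36>>16)&0xffff = 0xcb76  ←
chan:16 @ bit 0 → (0xcb76cf36>>0)&0xffff = 0xcf36

52086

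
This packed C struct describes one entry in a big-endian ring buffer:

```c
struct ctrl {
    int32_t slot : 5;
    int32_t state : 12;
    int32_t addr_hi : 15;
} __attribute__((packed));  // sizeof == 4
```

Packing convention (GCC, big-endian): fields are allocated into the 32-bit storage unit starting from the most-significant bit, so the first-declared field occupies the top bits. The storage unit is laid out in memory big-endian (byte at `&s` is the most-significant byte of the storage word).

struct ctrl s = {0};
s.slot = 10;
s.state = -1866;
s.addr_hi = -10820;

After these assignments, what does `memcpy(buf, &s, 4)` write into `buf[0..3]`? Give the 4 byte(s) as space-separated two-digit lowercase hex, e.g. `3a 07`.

54 5b 55 bc

[27+:5] slot=10 & 0x1f = 0xa; word=0x50000000
[15+:12] state=-1866 & 0xfff = 0x8b6; word=0x545b0000
[0+:15] addr_hi=-10820 & 0x7fff = 0x55bc; word=0x545b55bc
word = 0x545b55bc → big-endian bytes:
  [0]=0x54  [1]=0x5b  [2]=0x55  [3]=0xbc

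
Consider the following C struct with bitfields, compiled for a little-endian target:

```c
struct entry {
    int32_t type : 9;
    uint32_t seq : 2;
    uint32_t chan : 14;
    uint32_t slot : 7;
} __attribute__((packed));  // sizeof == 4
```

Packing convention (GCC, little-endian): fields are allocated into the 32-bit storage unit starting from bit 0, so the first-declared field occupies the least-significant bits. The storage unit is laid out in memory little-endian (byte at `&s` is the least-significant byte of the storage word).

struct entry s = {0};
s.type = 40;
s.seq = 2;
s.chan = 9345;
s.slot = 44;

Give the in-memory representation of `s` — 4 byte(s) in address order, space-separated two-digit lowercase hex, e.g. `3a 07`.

28 0c 24 59

type:9 = 40 → 0x28 << 0 → word 0x00000028
seq:2 = 2 → 0x2 << 9 → word 0x00000428
chan:14 = 9345 → 0x2481 << 11 → word 0x01240c28
slot:7 = 44 → 0x2c << 25 → word 0x59240c28
word = 0x59240c28 → little-endian bytes:
  [0]=0x28  [1]=0x0c  [2]=0x24  [3]=0x59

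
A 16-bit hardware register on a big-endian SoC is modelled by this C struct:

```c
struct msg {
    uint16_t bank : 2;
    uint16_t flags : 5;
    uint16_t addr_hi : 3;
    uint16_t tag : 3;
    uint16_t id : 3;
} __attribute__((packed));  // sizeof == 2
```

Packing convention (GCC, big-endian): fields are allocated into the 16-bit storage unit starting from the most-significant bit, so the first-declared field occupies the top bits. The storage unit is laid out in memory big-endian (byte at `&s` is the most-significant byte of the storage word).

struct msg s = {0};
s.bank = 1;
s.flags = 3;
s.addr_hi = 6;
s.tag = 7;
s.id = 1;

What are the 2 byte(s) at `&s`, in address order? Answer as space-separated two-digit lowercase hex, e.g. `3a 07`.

47 b9

[14+:2] bank=1 & 0x3 = 0x1; word=0x4000
[9+:5] flags=3 & 0x1f = 0x3; word=0x4600
[6+:3] addr_hi=6 & 0x7 = 0x6; word=0x4780
[3+:3] tag=7 & 0x7 = 0x7; word=0x47b8
[0+:3] id=1 & 0x7 = 0x1; word=0x47b9
word = 0x47b9 → big-endian bytes:
  [0]=0x47  [1]=0xb9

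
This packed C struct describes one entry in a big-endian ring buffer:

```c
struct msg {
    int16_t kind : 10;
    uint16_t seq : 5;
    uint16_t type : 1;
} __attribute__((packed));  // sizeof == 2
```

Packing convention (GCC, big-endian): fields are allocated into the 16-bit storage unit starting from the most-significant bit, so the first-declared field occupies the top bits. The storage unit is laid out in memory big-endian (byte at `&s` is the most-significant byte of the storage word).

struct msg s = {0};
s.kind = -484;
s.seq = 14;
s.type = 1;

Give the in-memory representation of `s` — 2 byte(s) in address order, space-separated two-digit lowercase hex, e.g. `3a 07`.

[6+:10] kind=-484 & 0x3ff = 0x21c; word=0x8700
[1+:5] seq=14 & 0x1f = 0xe; word=0x871c
[0+:1] type=1 & 0x1 = 0x1; word=0x871d
word = 0x871d → big-endian bytes:
  [0]=0x87  [1]=0x1d

87 1d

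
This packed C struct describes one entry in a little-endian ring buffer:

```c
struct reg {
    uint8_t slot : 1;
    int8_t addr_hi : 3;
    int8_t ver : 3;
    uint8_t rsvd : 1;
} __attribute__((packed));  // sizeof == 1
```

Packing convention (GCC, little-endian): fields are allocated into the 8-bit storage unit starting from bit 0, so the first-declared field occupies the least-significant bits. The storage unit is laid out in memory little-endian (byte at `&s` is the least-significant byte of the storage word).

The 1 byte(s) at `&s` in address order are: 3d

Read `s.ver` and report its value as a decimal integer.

[0]=0x3d (little-endian) → word 0x3d
slot:1 @ bit 0 → (0x3d>>0)&0x1 = 0x1
addr_hi:3 @ bit 1 → (0x3d>>1)&0x7 = 0x6
ver:3 @ bit 4 → (0x3d>>4)&0x7 = 0x3  ←
rsvd:1 @ bit 7 → (0x3d>>7)&0x1 = 0x0
ver signed 3b, MSB=0: value = 3

3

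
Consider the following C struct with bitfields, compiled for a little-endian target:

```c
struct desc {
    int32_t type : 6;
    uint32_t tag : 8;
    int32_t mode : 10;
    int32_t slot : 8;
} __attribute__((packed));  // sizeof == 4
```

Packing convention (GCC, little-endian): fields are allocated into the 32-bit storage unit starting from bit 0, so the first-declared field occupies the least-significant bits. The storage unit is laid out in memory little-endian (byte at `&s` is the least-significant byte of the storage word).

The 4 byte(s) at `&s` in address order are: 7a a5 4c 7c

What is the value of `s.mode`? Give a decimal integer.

306

[0]=0x7a [1]=0xa5 [2]=0x4c [3]=0x7c (little-endian) → word 0x7c4ca57a
type:6 @ bit 0 → (0x7c4ca57a>>0)&0x3f = 0x3a
tag:8 @ bit 6 → (0x7c4ca57a>>6)&0xff = 0x95
mode:10 @ bit 14 → (0x7c4ca57a>>14)&0x3ff = 0x132  ←
slot:8 @ bit 24 → (0x7c4ca57a>>24)&0xff = 0x7c
mode signed 10b, MSB=0: value = 306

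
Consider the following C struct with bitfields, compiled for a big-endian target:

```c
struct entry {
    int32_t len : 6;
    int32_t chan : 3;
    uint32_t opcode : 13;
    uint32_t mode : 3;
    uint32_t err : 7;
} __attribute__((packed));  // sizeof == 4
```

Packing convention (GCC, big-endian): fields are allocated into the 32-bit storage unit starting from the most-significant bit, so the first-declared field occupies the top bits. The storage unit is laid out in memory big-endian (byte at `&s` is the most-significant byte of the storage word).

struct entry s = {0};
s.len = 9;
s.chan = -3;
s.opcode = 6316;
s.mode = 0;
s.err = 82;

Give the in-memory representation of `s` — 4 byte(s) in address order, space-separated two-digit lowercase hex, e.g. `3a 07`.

len (6b) val=9 bits=0x9 at bit 26: 0x24000000
chan (3b) val=-3 bits=0x5 at bit 23: 0x26800000
opcode (13b) val=6316 bits=0x18ac at bit 10: 0x26e2b000
mode (3b) val=0 bits=0x0 at bit 7: 0x26e2b000
err (7b) val=82 bits=0x52 at bit 0: 0x26e2b052
word = 0x26e2b052 → big-endian bytes:
  [0]=0x26  [1]=0xe2  [2]=0xb0  [3]=0x52

26 e2 b0 52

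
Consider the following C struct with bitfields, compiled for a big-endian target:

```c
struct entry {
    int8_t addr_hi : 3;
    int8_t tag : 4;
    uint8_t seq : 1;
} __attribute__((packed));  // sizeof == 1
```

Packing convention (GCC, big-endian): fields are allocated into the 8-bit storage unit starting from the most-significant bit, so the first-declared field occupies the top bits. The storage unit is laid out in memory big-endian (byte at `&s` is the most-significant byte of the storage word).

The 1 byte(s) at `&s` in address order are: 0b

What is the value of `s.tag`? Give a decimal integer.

5

[0]=0x0b (big-endian) → word 0x0b
addr_hi:3 @ bit 5 → (0x0b>>5)&0x7 = 0x0
tag:4 @ bit 1 → (0x0b>>1)&0xf = 0x5  ←
seq:1 @ bit 0 → (0x0b>>0)&0x1 = 0x1
tag signed 4b, MSB=0: value = 5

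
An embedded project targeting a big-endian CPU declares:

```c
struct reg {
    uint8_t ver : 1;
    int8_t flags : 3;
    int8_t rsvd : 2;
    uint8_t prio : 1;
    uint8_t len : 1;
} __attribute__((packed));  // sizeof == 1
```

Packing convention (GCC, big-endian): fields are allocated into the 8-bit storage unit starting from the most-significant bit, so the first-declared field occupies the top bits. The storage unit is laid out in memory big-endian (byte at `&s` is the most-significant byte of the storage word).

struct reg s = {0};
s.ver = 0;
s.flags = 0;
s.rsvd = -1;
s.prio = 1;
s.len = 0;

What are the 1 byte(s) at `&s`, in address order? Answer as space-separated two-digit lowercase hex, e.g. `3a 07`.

[7+:1] ver=0 & 0x1 = 0x0; word=0x00
[4+:3] flags=0 & 0x7 = 0x0; word=0x00
[2+:2] rsvd=-1 & 0x3 = 0x3; word=0x0c
[1+:1] prio=1 & 0x1 = 0x1; word=0x0e
[0+:1] len=0 & 0x1 = 0x0; word=0x0e
word = 0x0e → big-endian bytes:
  [0]=0x0e

0e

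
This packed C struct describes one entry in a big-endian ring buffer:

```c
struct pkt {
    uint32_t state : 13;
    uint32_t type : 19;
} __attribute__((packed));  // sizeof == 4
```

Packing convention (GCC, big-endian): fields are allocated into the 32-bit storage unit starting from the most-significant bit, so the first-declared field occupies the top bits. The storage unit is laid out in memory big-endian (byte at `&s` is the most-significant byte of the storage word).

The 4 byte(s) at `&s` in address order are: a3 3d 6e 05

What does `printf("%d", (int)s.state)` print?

5223

[0]=0xa3 [1]=0x3d [2]=0x6e [3]=0x05 (big-endian) → word 0xa33d6e05
state [19+:13] = (word>>19) & 0x1fff = 5223  ←
type [0+:19] = (word>>0) & 0x7ffff = 355845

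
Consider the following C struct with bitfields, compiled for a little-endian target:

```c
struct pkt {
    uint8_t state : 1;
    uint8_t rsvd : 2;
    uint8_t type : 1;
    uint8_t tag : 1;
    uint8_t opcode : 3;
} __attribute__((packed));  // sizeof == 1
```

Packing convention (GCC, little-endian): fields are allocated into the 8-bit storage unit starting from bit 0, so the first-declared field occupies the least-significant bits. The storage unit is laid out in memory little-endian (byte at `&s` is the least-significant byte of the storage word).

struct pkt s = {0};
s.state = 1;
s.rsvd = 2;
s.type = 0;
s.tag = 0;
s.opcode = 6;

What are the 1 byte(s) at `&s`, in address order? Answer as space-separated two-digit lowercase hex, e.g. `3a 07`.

state:1 = 1 → 0x1 << 0 → word 0x01
rsvd:2 = 2 → 0x2 << 1 → word 0x05
type:1 = 0 → 0x0 << 3 → word 0x05
tag:1 = 0 → 0x0 << 4 → word 0x05
opcode:3 = 6 → 0x6 << 5 → word 0xc5
word = 0xc5 → little-endian bytes:
  [0]=0xc5

c5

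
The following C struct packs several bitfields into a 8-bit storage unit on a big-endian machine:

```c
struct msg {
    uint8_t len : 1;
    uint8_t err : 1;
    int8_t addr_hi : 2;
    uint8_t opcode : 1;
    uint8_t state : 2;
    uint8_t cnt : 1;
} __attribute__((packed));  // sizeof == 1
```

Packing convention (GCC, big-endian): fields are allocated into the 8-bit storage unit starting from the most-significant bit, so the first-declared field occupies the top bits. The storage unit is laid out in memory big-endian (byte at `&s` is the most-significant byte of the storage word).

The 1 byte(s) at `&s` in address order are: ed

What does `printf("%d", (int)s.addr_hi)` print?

-2

[0]=0xed (big-endian) → word 0xed
len:1 @ bit 7 → (0xed>>7)&0x1 = 0x1
err:1 @ bit 6 → (0xed>>6)&0x1 = 0x1
addr_hi:2 @ bit 4 → (0xed>>4)&0x3 = 0x2  ←
opcode:1 @ bit 3 → (0xed>>3)&0x1 = 0x1
state:2 @ bit 1 → (0xed>>1)&0x3 = 0x2
cnt:1 @ bit 0 → (0xed>>0)&0x1 = 0x1
addr_hi signed 2b, MSB=1: 2 - 4 = -2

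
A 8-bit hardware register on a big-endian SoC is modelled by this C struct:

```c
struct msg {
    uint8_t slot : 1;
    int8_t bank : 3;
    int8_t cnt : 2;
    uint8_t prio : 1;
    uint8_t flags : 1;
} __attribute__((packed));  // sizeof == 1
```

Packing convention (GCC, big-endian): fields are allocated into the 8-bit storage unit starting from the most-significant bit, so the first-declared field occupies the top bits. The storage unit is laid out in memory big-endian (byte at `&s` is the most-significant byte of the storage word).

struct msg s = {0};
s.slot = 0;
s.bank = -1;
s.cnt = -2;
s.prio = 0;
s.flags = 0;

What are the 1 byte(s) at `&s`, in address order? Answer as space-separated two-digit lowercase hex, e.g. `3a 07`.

[7+:1] slot=0 & 0x1 = 0x0; word=0x00
[4+:3] bank=-1 & 0x7 = 0x7; word=0x70
[2+:2] cnt=-2 & 0x3 = 0x2; word=0x78
[1+:1] prio=0 & 0x1 = 0x0; word=0x78
[0+:1] flags=0 & 0x1 = 0x0; word=0x78
word = 0x78 → big-endian bytes:
  [0]=0x78

78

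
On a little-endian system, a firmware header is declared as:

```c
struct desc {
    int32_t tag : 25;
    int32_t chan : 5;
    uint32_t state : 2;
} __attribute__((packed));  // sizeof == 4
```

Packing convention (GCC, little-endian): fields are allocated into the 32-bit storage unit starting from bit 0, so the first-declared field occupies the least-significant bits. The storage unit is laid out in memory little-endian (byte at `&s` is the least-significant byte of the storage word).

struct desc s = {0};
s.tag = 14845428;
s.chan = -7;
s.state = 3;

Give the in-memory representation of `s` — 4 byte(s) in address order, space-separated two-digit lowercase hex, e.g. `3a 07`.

[0+:25] tag=14845428 & 0x1ffffff = 0xe285f4; word=0x00e285f4
[25+:5] chan=-7 & 0x1f = 0x19; word=0x32e285f4
[30+:2] state=3 & 0x3 = 0x3; word=0xf2e285f4
word = 0xf2e285f4 → little-endian bytes:
  [0]=0xf4  [1]=0x85  [2]=0xe2  [3]=0xf2

f4 85 e2 f2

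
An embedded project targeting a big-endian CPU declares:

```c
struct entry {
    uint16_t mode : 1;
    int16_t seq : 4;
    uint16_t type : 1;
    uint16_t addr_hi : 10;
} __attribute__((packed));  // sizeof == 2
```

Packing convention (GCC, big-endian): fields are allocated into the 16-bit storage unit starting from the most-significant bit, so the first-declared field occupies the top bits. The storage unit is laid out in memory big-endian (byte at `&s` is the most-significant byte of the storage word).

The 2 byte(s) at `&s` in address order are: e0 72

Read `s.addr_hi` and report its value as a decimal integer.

114

[0]=0xe0 [1]=0x72 (big-endian) → word 0xe072
mode [15+:1] = (word>>15) & 0x1 = 1
seq [11+:4] = (word>>11) & 0xf = 12
type [10+:1] = (word>>10) & 0x1 = 0
addr_hi [0+:10] = (word>>0) & 0x3ff = 114  ←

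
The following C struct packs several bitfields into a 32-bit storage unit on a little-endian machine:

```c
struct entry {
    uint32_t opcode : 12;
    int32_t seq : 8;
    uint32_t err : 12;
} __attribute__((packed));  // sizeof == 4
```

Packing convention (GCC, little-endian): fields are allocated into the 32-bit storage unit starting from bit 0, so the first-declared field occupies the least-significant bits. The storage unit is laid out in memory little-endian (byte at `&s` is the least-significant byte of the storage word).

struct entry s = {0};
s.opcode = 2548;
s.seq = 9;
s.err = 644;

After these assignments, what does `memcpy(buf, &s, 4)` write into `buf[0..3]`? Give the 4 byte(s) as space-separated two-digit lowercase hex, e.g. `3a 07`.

f4 99 40 28

[0+:12] opcode=2548 & 0xfff = 0x9f4; word=0x000009f4
[12+:8] seq=9 & 0xff = 0x9; word=0x000099f4
[20+:12] err=644 & 0xfff = 0x284; word=0x284099f4
word = 0x284099f4 → little-endian bytes:
  [0]=0xf4  [1]=0x99  [2]=0x40  [3]=0x28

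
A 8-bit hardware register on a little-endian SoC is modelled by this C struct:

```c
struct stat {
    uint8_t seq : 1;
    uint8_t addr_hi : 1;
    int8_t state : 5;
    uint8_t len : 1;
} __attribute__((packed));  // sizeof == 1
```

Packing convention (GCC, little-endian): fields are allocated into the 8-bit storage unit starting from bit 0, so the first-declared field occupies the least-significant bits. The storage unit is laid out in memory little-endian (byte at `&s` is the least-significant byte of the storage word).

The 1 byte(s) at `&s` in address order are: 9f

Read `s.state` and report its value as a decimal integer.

[0]=0x9f (little-endian) → word 0x9f
seq:1 @ bit 0 → (0x9f>>0)&0x1 = 0x1
addr_hi:1 @ bit 1 → (0x9f>>1)&0x1 = 0x1
state:5 @ bit 2 → (0x9f>>2)&0x1f = 0x7  ←
len:1 @ bit 7 → (0x9f>>7)&0x1 = 0x1
state signed 5b, MSB=0: value = 7

7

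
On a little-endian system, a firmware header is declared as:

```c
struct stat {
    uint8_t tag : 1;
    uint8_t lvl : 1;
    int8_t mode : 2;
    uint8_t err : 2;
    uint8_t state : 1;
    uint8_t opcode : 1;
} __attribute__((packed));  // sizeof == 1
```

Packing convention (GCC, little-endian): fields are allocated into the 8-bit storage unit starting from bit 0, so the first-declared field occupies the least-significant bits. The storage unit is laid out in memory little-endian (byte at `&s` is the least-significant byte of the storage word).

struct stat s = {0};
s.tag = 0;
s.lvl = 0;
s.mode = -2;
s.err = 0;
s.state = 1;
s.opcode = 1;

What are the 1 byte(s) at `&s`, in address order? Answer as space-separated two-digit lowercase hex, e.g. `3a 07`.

[0+:1] tag=0 & 0x1 = 0x0; word=0x00
[1+:1] lvl=0 & 0x1 = 0x0; word=0x00
[2+:2] mode=-2 & 0x3 = 0x2; word=0x08
[4+:2] err=0 & 0x3 = 0x0; word=0x08
[6+:1] state=1 & 0x1 = 0x1; word=0x48
[7+:1] opcode=1 & 0x1 = 0x1; word=0xc8
word = 0xc8 → little-endian bytes:
  [0]=0xc8

c8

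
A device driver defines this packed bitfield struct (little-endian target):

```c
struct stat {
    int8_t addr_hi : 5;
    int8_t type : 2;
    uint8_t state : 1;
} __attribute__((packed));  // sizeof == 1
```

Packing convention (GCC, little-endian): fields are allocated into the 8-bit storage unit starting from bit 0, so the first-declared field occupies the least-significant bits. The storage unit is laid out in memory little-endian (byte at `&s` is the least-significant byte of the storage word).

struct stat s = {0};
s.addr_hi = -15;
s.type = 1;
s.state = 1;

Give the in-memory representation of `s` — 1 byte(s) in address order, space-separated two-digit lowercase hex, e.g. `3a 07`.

addr_hi:5 = -15 → 0x11 << 0 → word 0x11
type:2 = 1 → 0x1 << 5 → word 0x31
state:1 = 1 → 0x1 << 7 → word 0xb1
word = 0xb1 → little-endian bytes:
  [0]=0xb1

b1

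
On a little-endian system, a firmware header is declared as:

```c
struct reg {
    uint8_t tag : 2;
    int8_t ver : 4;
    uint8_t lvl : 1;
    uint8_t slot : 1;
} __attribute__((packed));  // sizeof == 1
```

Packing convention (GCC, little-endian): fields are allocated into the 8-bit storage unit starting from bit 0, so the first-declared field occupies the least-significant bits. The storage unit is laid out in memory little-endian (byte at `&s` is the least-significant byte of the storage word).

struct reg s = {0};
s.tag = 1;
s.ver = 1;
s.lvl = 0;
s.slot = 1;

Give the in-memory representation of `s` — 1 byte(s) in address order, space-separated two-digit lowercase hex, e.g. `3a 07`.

[0+:2] tag=1 & 0x3 = 0x1; word=0x01
[2+:4] ver=1 & 0xf = 0x1; word=0x05
[6+:1] lvl=0 & 0x1 = 0x0; word=0x05
[7+:1] slot=1 & 0x1 = 0x1; word=0x85
word = 0x85 → little-endian bytes:
  [0]=0x85

85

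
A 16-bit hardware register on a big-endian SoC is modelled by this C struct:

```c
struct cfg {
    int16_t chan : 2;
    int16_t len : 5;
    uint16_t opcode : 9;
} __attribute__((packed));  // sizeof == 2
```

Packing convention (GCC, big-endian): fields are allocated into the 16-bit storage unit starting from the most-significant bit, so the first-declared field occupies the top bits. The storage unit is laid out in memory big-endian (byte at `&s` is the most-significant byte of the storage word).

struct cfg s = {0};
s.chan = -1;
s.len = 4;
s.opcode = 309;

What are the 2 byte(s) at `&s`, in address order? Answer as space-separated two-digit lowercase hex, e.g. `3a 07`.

c9 35

[14+:2] chan=-1 & 0x3 = 0x3; word=0xc000
[9+:5] len=4 & 0x1f = 0x4; word=0xc800
[0+:9] opcode=309 & 0x1ff = 0x135; word=0xc935
word = 0xc935 → big-endian bytes:
  [0]=0xc9  [1]=0x35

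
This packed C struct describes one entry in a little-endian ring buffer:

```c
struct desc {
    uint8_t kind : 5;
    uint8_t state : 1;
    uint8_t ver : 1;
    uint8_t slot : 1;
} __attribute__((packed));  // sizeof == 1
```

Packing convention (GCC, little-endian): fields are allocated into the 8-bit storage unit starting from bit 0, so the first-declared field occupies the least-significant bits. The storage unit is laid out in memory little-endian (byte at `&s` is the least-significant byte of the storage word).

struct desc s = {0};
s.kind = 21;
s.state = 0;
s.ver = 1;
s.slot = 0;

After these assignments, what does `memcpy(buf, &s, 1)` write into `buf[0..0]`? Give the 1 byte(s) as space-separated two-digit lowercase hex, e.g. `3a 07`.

55

kind:5 = 21 → 0x15 << 0 → word 0x15
state:1 = 0 → 0x0 << 5 → word 0x15
ver:1 = 1 → 0x1 << 6 → word 0x55
slot:1 = 0 → 0x0 << 7 → word 0x55
word = 0x55 → little-endian bytes:
  [0]=0x55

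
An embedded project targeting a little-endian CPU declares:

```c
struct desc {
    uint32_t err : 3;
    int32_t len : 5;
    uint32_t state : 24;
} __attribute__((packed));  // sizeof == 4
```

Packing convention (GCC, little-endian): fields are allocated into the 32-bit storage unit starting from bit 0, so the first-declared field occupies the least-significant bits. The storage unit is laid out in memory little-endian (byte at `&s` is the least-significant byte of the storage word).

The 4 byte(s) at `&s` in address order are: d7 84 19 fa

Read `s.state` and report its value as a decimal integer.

16390532

[0]=0xd7 [1]=0x84 [2]=0x19 [3]=0xfa (little-endian) → word 0xfa1984d7
err [0+:3] = (word>>0) & 0x7 = 7
len [3+:5] = (word>>3) & 0x1f = 26
state [8+:24] = (word>>8) & 0xffffff = 16390532  ←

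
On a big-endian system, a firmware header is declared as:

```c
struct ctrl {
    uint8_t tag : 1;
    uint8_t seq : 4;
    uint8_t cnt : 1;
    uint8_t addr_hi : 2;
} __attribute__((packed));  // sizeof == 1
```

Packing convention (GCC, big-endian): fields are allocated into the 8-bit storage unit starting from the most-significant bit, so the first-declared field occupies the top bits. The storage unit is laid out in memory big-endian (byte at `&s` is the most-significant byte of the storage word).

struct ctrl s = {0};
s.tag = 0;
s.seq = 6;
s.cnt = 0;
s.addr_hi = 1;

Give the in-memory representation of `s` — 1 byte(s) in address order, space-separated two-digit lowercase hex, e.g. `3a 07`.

31

tag (1b) val=0 bits=0x0 at bit 7: 0x00
seq (4b) val=6 bits=0x6 at bit 3: 0x30
cnt (1b) val=0 bits=0x0 at bit 2: 0x30
addr_hi (2b) val=1 bits=0x1 at bit 0: 0x31
word = 0x31 → big-endian bytes:
  [0]=0x31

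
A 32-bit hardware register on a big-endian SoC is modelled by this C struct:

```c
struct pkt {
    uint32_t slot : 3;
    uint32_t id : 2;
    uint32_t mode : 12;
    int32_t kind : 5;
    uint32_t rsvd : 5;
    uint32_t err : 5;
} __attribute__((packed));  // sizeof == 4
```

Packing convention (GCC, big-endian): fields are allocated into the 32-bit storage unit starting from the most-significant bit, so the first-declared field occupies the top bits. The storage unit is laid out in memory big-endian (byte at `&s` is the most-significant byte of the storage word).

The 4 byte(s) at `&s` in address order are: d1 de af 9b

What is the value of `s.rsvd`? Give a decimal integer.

[0]=0xd1 [1]=0xde [2]=0xaf [3]=0x9b (big-endian) → word 0xd1deaf9b
slot:3 @ bit 29 → (0xd1deaf9b>>29)&0x7 = 0x6
id:2 @ bit 27 → (0xd1deaf9b>>27)&0x3 = 0x2
mode:12 @ bit 15 → (0xd1deaf9b>>15)&0xfff = 0x3bd
kind:5 @ bit 10 → (0xd1deaf9b>>10)&0x1f = 0xb
rsvd:5 @ bit 5 → (0xd1deaf9b>>5)&0x1f = 0x1c  ←
err:5 @ bit 0 → (0xd1deaf9b>>0)&0x1f = 0x1b

28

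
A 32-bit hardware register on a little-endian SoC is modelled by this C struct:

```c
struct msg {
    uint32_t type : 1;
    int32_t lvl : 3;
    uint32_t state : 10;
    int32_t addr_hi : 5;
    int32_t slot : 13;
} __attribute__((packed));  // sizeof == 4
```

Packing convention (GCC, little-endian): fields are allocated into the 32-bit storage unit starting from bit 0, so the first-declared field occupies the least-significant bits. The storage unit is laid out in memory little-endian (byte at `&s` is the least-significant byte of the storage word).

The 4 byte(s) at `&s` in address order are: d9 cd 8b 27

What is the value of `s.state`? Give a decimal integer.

[0]=0xd9 [1]=0xcd [2]=0x8b [3]=0x27 (little-endian) → word 0x278bcdd9
type:1 @ bit 0 → (0x278bcdd9>>0)&0x1 = 0x1
lvl:3 @ bit 1 → (0x278bcdd9>>1)&0x7 = 0x4
state:10 @ bit 4 → (0x278bcdd9>>4)&0x3ff = 0xdd  ←
addr_hi:5 @ bit 14 → (0x278bcdd9>>14)&0x1f = 0xf
slot:13 @ bit 19 → (0x278bcdd9>>19)&0x1fff = 0x4f1

221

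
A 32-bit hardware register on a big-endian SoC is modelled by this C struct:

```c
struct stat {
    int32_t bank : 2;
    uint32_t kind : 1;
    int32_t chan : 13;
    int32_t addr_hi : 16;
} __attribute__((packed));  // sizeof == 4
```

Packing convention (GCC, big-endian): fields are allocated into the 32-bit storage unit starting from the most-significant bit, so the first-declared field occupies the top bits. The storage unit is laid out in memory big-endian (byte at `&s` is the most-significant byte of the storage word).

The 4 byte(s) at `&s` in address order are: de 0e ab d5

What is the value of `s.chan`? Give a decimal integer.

[0]=0xde [1]=0x0e [2]=0xab [3]=0xd5 (big-endian) → word 0xde0eabd5
bank:2 @ bit 30 → (0xde0eabd5>>30)&0x3 = 0x3
kind:1 @ bit 29 → (0xde0eabd5>>29)&0x1 = 0x0
chan:13 @ bit 16 → (0xde0eabd5>>16)&0x1fff = 0x1e0e  ←
addr_hi:16 @ bit 0 → (0xde0eabd5>>0)&0xffff = 0xabd5
chan signed 13b, MSB=1: 7694 - 8192 = -498

-498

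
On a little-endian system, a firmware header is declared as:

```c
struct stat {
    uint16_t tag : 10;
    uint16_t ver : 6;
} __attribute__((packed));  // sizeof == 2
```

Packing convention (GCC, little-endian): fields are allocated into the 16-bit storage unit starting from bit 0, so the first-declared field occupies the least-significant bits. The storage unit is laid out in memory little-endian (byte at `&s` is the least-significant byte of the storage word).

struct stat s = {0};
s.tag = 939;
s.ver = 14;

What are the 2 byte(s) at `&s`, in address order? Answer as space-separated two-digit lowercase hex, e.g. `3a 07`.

tag:10 = 939 → 0x3ab << 0 → word 0x03ab
ver:6 = 14 → 0xe << 10 → word 0x3bab
word = 0x3bab → little-endian bytes:
  [0]=0xab  [1]=0x3b

ab 3b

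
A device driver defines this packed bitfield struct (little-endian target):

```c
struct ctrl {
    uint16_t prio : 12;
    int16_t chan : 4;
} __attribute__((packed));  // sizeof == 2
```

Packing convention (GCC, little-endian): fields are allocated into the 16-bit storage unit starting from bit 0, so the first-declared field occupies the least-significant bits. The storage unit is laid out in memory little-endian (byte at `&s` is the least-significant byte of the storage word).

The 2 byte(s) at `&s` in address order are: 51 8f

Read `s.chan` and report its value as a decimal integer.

[0]=0x51 [1]=0x8f (little-endian) → word 0x8f51
prio:12 @ bit 0 → (0x8f51>>0)&0xfff = 0xf51
chan:4 @ bit 12 → (0x8f51>>12)&0xf = 0x8  ←
chan signed 4b, MSB=1: 8 - 16 = -8

-8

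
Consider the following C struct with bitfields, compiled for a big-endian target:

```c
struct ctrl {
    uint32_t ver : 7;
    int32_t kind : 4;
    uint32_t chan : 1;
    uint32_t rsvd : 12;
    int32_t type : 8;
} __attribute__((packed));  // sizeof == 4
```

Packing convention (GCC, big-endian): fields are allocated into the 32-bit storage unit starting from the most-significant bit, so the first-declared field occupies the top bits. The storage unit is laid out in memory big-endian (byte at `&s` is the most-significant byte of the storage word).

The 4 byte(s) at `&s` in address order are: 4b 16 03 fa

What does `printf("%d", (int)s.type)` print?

-6

[0]=0x4b [1]=0x16 [2]=0x03 [3]=0xfa (big-endian) → word 0x4b1603fa
ver [25+:7] = (word>>25) & 0x7f = 37
kind [21+:4] = (word>>21) & 0xf = 8
chan [20+:1] = (word>>20) & 0x1 = 1
rsvd [8+:12] = (word>>8) & 0xfff = 1539
type [0+:8] = (word>>0) & 0xff = 250  ←
type signed 8b, MSB=1: 250 - 256 = -6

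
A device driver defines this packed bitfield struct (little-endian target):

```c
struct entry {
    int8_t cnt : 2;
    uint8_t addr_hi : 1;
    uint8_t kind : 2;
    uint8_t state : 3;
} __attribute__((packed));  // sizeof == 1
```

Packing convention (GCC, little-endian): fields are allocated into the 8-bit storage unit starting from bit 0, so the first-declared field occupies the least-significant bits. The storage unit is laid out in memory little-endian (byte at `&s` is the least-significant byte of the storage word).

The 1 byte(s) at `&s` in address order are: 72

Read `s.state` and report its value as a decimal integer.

[0]=0x72 (little-endian) → word 0x72
cnt:2 @ bit 0 → (0x72>>0)&0x3 = 0x2
addr_hi:1 @ bit 2 → (0x72>>2)&0x1 = 0x0
kind:2 @ bit 3 → (0x72>>3)&0x3 = 0x2
state:3 @ bit 5 → (0x72>>5)&0x7 = 0x3  ←

3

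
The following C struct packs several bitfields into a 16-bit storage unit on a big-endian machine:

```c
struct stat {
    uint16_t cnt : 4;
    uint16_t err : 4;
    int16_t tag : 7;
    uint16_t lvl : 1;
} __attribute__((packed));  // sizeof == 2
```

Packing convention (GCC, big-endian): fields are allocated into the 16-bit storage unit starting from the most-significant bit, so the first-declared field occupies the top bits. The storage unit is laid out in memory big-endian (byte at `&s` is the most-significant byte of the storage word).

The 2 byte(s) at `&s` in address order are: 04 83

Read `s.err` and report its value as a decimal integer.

[0]=0x04 [1]=0x83 (big-endian) → word 0x0483
cnt [12+:4] = (word>>12) & 0xf = 0
err [8+:4] = (word>>8) & 0xf = 4  ←
tag [1+:7] = (word>>1) & 0x7f = 65
lvl [0+:1] = (word>>0) & 0x1 = 1

4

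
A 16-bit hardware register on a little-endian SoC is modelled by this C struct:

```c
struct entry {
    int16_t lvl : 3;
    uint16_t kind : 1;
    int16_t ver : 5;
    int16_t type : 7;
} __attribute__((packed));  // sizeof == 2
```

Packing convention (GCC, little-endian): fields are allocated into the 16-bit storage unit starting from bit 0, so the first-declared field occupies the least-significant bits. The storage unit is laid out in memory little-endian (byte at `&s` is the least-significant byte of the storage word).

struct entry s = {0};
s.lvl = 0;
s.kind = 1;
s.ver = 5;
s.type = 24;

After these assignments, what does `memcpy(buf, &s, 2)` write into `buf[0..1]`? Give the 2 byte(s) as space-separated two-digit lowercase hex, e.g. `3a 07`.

58 30

[0+:3] lvl=0 & 0x7 = 0x0; word=0x0000
[3+:1] kind=1 & 0x1 = 0x1; word=0x0008
[4+:5] ver=5 & 0x1f = 0x5; word=0x0058
[9+:7] type=24 & 0x7f = 0x18; word=0x3058
word = 0x3058 → little-endian bytes:
  [0]=0x58  [1]=0x30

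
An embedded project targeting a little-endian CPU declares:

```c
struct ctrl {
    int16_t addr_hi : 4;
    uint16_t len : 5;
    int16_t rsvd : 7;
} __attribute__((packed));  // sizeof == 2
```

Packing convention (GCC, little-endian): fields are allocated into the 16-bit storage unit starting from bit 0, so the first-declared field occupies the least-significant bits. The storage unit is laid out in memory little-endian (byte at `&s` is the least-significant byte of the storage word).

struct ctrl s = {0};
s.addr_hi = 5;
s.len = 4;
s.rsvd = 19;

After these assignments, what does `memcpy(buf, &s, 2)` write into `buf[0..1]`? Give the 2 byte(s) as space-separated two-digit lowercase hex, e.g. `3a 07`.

45 26

addr_hi (4b) val=5 bits=0x5 at bit 0: 0x0005
len (5b) val=4 bits=0x4 at bit 4: 0x0045
rsvd (7b) val=19 bits=0x13 at bit 9: 0x2645
word = 0x2645 → little-endian bytes:
  [0]=0x45  [1]=0x26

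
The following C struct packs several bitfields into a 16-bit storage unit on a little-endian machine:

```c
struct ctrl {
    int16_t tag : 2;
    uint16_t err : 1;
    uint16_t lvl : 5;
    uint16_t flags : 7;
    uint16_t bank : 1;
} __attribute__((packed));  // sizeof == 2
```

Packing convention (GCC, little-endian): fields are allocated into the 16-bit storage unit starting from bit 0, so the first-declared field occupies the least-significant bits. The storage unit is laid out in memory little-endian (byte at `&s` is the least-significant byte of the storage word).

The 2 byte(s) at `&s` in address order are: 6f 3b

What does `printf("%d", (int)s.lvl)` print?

13

[0]=0x6f [1]=0x3b (little-endian) → word 0x3b6f
tag:2 @ bit 0 → (0x3b6f>>0)&0x3 = 0x3
err:1 @ bit 2 → (0x3b6f>>2)&0x1 = 0x1
lvl:5 @ bit 3 → (0x3b6f>>3)&0x1f = 0xd  ←
flags:7 @ bit 8 → (0x3b6f>>8)&0x7f = 0x3b
bank:1 @ bit 15 → (0x3b6f>>15)&0x1 = 0x0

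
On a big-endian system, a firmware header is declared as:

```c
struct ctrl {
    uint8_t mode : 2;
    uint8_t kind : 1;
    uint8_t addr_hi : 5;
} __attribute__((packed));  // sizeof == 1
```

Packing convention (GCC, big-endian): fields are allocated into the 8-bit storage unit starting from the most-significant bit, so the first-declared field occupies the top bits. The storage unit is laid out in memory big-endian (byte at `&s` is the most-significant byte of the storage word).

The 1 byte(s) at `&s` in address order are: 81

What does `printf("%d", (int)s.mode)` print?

[0]=0x81 (big-endian) → word 0x81
mode [6+:2] = (word>>6) & 0x3 = 2  ←
kind [5+:1] = (word>>5) & 0x1 = 0
addr_hi [0+:5] = (word>>0) & 0x1f = 1

2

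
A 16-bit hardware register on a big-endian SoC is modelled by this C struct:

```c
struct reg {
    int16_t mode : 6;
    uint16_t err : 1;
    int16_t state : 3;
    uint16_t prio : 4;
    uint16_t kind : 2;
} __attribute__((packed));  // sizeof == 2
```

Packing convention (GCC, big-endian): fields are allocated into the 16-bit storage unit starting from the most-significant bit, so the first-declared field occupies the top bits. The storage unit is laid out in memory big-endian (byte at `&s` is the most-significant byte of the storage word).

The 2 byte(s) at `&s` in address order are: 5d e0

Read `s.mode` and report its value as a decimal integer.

[0]=0x5d [1]=0xe0 (big-endian) → word 0x5de0
mode [10+:6] = (word>>10) & 0x3f = 23  ←
err [9+:1] = (word>>9) & 0x1 = 0
state [6+:3] = (word>>6) & 0x7 = 7
prio [2+:4] = (word>>2) & 0xf = 8
kind [0+:2] = (word>>0) & 0x3 = 0
mode signed 6b, MSB=0: value = 23

23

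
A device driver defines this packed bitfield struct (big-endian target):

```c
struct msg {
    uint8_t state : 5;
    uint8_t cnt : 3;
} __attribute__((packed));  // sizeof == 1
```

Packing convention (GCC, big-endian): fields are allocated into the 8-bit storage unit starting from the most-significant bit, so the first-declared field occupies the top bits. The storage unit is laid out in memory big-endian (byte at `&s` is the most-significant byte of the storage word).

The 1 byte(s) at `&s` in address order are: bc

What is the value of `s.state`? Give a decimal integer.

23

[0]=0xbc (big-endian) → word 0xbc
state:5 @ bit 3 → (0xbc>>3)&0x1f = 0x17  ←
cnt:3 @ bit 0 → (0xbc>>0)&0x7 = 0x4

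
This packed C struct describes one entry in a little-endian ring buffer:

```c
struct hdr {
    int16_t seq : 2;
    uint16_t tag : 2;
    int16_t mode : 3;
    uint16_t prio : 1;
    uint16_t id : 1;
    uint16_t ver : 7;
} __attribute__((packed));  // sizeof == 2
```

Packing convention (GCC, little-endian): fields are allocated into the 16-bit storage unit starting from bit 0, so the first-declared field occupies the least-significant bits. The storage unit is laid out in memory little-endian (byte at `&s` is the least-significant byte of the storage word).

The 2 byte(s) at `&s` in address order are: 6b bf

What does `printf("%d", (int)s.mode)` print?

[0]=0x6b [1]=0xbf (little-endian) → word 0xbf6b
seq [0+:2] = (word>>0) & 0x3 = 3
tag [2+:2] = (word>>2) & 0x3 = 2
mode [4+:3] = (word>>4) & 0x7 = 6  ←
prio [7+:1] = (word>>7) & 0x1 = 0
id [8+:1] = (word>>8) & 0x1 = 1
ver [9+:7] = (word>>9) & 0x7f = 95
mode signed 3b, MSB=1: 6 - 8 = -2

-2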